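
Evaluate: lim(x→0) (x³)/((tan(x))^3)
This is a 0/0 indeterminate form.

Apply L'Hôpital's rule: differentiate numerator and denominator separately.
  f(x) = x^3   ⇒   f'(x) = 3·x^2
  g(x) = tan(x)^3   ⇒   g'(x) = (3·tan(x)^2 + 3)·tan(x)^2
  lim(x→0) f'(x)/g'(x) = lim(x→0) (3·x^2)/((3·tan(x)^2 + 3)·tan(x)^2)
  = 1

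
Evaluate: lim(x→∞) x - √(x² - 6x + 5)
This is an ∞-∞ indeterminate form.

Combine fractions or rationalize to convert ∞-∞ to 0/0 form:
  lim(x→∞) x - √(x² - 6x + 5) = 3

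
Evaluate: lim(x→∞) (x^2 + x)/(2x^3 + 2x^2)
This is an ∞/∞ indeterminate form.

Apply L'Hôpital's rule: differentiate numerator and denominator separately.
  f(x) = x^2 + x   ⇒   f'(x) = 2·x + 1
  g(x) = 2·x^3 + 2·x^2   ⇒   g'(x) = 6·x^2 + 4·x
  lim(x→∞) f'(x)/g'(x) = lim(x→∞) (2·x + 1)/(6·x^2 + 4·x)
  = 0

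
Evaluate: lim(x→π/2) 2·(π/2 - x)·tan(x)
This is a 0·∞ indeterminate form.

Rewrite 0·∞ as a quotient (0/0 or ∞/∞ form), then apply L'Hôpital's rule:
  lim(x→π/2) 2·(π/2 - x)·tan(x) = 2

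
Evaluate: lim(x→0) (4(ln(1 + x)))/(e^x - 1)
This is a 0/0 indeterminate form.

Apply L'Hôpital's rule: differentiate numerator and denominator separately.
  f(x) = 4·ln(x + 1)   ⇒   f'(x) = 4/(x + 1)
  g(x) = e^(x) - 1   ⇒   g'(x) = e^(x)
  lim(x→0) f'(x)/g'(x) = lim(x→0) (4/(x + 1))/(e^(x))
  = 4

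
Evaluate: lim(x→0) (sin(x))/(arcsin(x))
This is a 0/0 indeterminate form.

Apply L'Hôpital's rule: differentiate numerator and denominator separately.
  f(x) = sin(x)   ⇒   f'(x) = cos(x)
  g(x) = asin(x)   ⇒   g'(x) = 1/sqrt(1 - x^2)
  lim(x→0) f'(x)/g'(x) = lim(x→0) (cos(x))/(1/sqrt(1 - x^2))
  = 1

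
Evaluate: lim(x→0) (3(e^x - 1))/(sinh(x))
This is a 0/0 indeterminate form.

Apply L'Hôpital's rule: differentiate numerator and denominator separately.
  f(x) = 3·e^(x) - 3   ⇒   f'(x) = 3·e^(x)
  g(x) = sinh(x)   ⇒   g'(x) = cosh(x)
  lim(x→0) f'(x)/g'(x) = lim(x→0) (3·e^(x))/(cosh(x))
  = 3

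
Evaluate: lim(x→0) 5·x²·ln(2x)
This is a 0·∞ indeterminate form.

Rewrite 0·∞ as a quotient (0/0 or ∞/∞ form), then apply L'Hôpital's rule:
  lim(x→0) 5·x²·ln(2x) = 0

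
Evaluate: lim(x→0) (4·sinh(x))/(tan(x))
This is a 0/0 indeterminate form.

Apply L'Hôpital's rule: differentiate numerator and denominator separately.
  f(x) = 4·sinh(x)   ⇒   f'(x) = 4·cosh(x)
  g(x) = tan(x)   ⇒   g'(x) = tan(x)^2 + 1
  lim(x→0) f'(x)/g'(x) = lim(x→0) (4·cosh(x))/(tan(x)^2 + 1)
  = 4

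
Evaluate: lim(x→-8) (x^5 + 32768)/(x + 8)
This is a standard limit.

Factor or rationalize the expression:
  lim(x→-8) (x^5 + 32768)/(x + 8) = 20480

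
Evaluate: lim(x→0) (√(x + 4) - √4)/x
This is a standard limit.

Factor or rationalize the expression:
  lim(x→0) (√(x + 4) - √4)/x = 1/4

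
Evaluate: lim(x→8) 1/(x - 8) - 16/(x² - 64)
This is an ∞-∞ indeterminate form.

Combine fractions or rationalize to convert ∞-∞ to 0/0 form:
  lim(x→8) 1/(x - 8) - 16/(x² - 64) = 1/16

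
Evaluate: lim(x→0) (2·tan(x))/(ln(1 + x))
This is a 0/0 indeterminate form.

Apply L'Hôpital's rule: differentiate numerator and denominator separately.
  f(x) = 2·tan(x)   ⇒   f'(x) = 2·tan(x)^2 + 2
  g(x) = ln(x + 1)   ⇒   g'(x) = 1/(x + 1)
  lim(x→0) f'(x)/g'(x) = lim(x→0) (2·tan(x)^2 + 2)/(1/(x + 1))
  = 2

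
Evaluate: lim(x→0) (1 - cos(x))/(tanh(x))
This is a 0/0 indeterminate form.

Apply L'Hôpital's rule: differentiate numerator and denominator separately.
  f(x) = 1 - cos(x)   ⇒   f'(x) = sin(x)
  g(x) = tanh(x)   ⇒   g'(x) = 1 - tanh(x)^2
  lim(x→0) f'(x)/g'(x) = lim(x→0) (sin(x))/(1 - tanh(x)^2)
  = 0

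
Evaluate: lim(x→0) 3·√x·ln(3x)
This is a 0·∞ indeterminate form.

Rewrite 0·∞ as a quotient (0/0 or ∞/∞ form), then apply L'Hôpital's rule:
  lim(x→0) 3·√x·ln(3x) = 0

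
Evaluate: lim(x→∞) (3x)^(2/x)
This is an exponential indeterminate form.

For exponential indeterminate forms, take the natural log:
  Let L = lim(x→∞) (3x)^(2/x)
  Then ln(L) = lim(x→∞) [exponent × ln(base)]
  Evaluate using L'Hôpital or standard limits, then exponentiate.
  L = 1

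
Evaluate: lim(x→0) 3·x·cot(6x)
This is a 0·∞ indeterminate form.

Rewrite 0·∞ as a quotient (0/0 or ∞/∞ form), then apply L'Hôpital's rule:
  lim(x→0) 3·x·cot(6x) = 1/2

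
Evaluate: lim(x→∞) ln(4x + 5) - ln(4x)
This is an ∞-∞ indeterminate form.

Combine fractions or rationalize to convert ∞-∞ to 0/0 form:
  lim(x→∞) ln(4x + 5) - ln(4x) = 0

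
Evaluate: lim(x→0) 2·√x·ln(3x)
This is a 0·∞ indeterminate form.

Rewrite 0·∞ as a quotient (0/0 or ∞/∞ form), then apply L'Hôpital's rule:
  lim(x→0) 2·√x·ln(3x) = 0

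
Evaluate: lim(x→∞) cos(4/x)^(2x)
This is an exponential indeterminate form.

For exponential indeterminate forms, take the natural log:
  Let L = lim(x→∞) cos(4/x)^(2x)
  Then ln(L) = lim(x→∞) [exponent × ln(base)]
  Evaluate using L'Hôpital or standard limits, then exponentiate.
  L = 1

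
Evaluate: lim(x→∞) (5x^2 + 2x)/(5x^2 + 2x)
This is an ∞/∞ indeterminate form.

Apply L'Hôpital's rule: differentiate numerator and denominator separately.
  f(x) = 5·x^2 + 2·x   ⇒   f'(x) = 10·x + 2
  g(x) = 5·x^2 + 2·x   ⇒   g'(x) = 10·x + 2
  lim(x→∞) f'(x)/g'(x) = lim(x→∞) (10·x + 2)/(10·x + 2)
  = 1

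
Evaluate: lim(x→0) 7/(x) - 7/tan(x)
This is an ∞-∞ indeterminate form.

Combine fractions or rationalize to convert ∞-∞ to 0/0 form:
  lim(x→0) 7/(x) - 7/tan(x) = 0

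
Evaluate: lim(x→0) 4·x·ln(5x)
This is a 0·∞ indeterminate form.

Rewrite 0·∞ as a quotient (0/0 or ∞/∞ form), then apply L'Hôpital's rule:
  lim(x→0) 4·x·ln(5x) = 0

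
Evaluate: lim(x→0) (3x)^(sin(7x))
This is an exponential indeterminate form.

For exponential indeterminate forms, take the natural log:
  Let L = lim(x→0) (3x)^(sin(7x))
  Then ln(L) = lim(x→0) [exponent × ln(base)]
  Evaluate using L'Hôpital or standard limits, then exponentiate.
  L = 1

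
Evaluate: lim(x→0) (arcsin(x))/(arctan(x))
This is a 0/0 indeterminate form.

Apply L'Hôpital's rule: differentiate numerator and denominator separately.
  f(x) = asin(x)   ⇒   f'(x) = 1/sqrt(1 - x^2)
  g(x) = atan(x)   ⇒   g'(x) = 1/(x^2 + 1)
  lim(x→0) f'(x)/g'(x) = lim(x→0) (1/sqrt(1 - x^2))/(1/(x^2 + 1))
  = 1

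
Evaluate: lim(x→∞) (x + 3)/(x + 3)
This is an ∞/∞ indeterminate form.

Apply L'Hôpital's rule: differentiate numerator and denominator separately.
  f(x) = x + 3   ⇒   f'(x) = 1
  g(x) = x + 3   ⇒   g'(x) = 1
  lim(x→∞) f'(x)/g'(x) = lim(x→∞) (1)/(1)
  = 1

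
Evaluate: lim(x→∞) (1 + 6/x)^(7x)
This is an exponential indeterminate form.

For exponential indeterminate forms, take the natural log:
  Let L = lim(x→∞) (1 + 6/x)^(7x)
  Then ln(L) = lim(x→∞) [exponent × ln(base)]
  Evaluate using L'Hôpital or standard limits, then exponentiate.
  L = e^(42)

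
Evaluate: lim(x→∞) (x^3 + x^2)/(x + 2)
This is an ∞/∞ indeterminate form.

Apply L'Hôpital's rule: differentiate numerator and denominator separately.
  f(x) = x^3 + x^2   ⇒   f'(x) = 3·x^2 + 2·x
  g(x) = x + 2   ⇒   g'(x) = 1
  lim(x→∞) f'(x)/g'(x) = lim(x→∞) (3·x^2 + 2·x)/(1)
  = ∞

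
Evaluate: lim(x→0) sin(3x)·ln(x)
This is a 0·∞ indeterminate form.

Rewrite 0·∞ as a quotient (0/0 or ∞/∞ form), then apply L'Hôpital's rule:
  lim(x→0) sin(3x)·ln(x) = 0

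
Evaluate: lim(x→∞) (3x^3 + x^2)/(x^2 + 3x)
This is an ∞/∞ indeterminate form.

Apply L'Hôpital's rule: differentiate numerator and denominator separately.
  f(x) = 3·x^3 + x^2   ⇒   f'(x) = 9·x^2 + 2·x
  g(x) = x^2 + 3·x   ⇒   g'(x) = 2·x + 3
  lim(x→∞) f'(x)/g'(x) = lim(x→∞) (9·x^2 + 2·x)/(2·x + 3)
  = ∞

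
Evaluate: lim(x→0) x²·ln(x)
This is a 0·∞ indeterminate form.

Rewrite 0·∞ as a quotient (0/0 or ∞/∞ form), then apply L'Hôpital's rule:
  lim(x→0) x²·ln(x) = 0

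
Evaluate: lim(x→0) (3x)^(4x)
This is an exponential indeterminate form.

For exponential indeterminate forms, take the natural log:
  Let L = lim(x→0) (3x)^(4x)
  Then ln(L) = lim(x→0) [exponent × ln(base)]
  Evaluate using L'Hôpital or standard limits, then exponentiate.
  L = 1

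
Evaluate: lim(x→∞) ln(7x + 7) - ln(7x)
This is an ∞-∞ indeterminate form.

Combine fractions or rationalize to convert ∞-∞ to 0/0 form:
  lim(x→∞) ln(7x + 7) - ln(7x) = 0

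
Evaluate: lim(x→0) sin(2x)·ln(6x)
This is a 0·∞ indeterminate form.

Rewrite 0·∞ as a quotient (0/0 or ∞/∞ form), then apply L'Hôpital's rule:
  lim(x→0) sin(2x)·ln(6x) = 0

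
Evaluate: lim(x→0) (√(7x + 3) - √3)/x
This is a standard limit.

Factor or rationalize the expression:
  lim(x→0) (√(7x + 3) - √3)/x = 7·sqrt(3)/6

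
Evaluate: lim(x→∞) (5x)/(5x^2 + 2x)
This is an ∞/∞ indeterminate form.

Apply L'Hôpital's rule: differentiate numerator and denominator separately.
  f(x) = 5·x   ⇒   f'(x) = 5
  g(x) = 5·x^2 + 2·x   ⇒   g'(x) = 10·x + 2
  lim(x→∞) f'(x)/g'(x) = lim(x→∞) (5)/(10·x + 2)
  = 0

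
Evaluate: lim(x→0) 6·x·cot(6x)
This is a 0·∞ indeterminate form.

Rewrite 0·∞ as a quotient (0/0 or ∞/∞ form), then apply L'Hôpital's rule:
  lim(x→0) 6·x·cot(6x) = 1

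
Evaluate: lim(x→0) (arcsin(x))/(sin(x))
This is a 0/0 indeterminate form.

Apply L'Hôpital's rule: differentiate numerator and denominator separately.
  f(x) = asin(x)   ⇒   f'(x) = 1/sqrt(1 - x^2)
  g(x) = sin(x)   ⇒   g'(x) = cos(x)
  lim(x→0) f'(x)/g'(x) = lim(x→0) (1/sqrt(1 - x^2))/(cos(x))
  = 1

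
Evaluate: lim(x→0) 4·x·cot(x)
This is a 0·∞ indeterminate form.

Rewrite 0·∞ as a quotient (0/0 or ∞/∞ form), then apply L'Hôpital's rule:
  lim(x→0) 4·x·cot(x) = 4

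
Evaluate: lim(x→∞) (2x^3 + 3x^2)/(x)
This is an ∞/∞ indeterminate form.

Apply L'Hôpital's rule: differentiate numerator and denominator separately.
  f(x) = 2·x^3 + 3·x^2   ⇒   f'(x) = 6·x^2 + 6·x
  g(x) = x   ⇒   g'(x) = 1
  lim(x→∞) f'(x)/g'(x) = lim(x→∞) (6·x^2 + 6·x)/(1)
  = ∞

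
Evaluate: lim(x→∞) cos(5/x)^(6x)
This is an exponential indeterminate form.

For exponential indeterminate forms, take the natural log:
  Let L = lim(x→∞) cos(5/x)^(6x)
  Then ln(L) = lim(x→∞) [exponent × ln(base)]
  Evaluate using L'Hôpital or standard limits, then exponentiate.
  L = 1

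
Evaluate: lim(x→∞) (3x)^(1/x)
This is an exponential indeterminate form.

For exponential indeterminate forms, take the natural log:
  Let L = lim(x→∞) (3x)^(1/x)
  Then ln(L) = lim(x→∞) [exponent × ln(base)]
  Evaluate using L'Hôpital or standard limits, then exponentiate.
  L = 1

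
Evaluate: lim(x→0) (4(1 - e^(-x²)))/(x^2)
This is a 0/0 indeterminate form.

Apply L'Hôpital's rule: differentiate numerator and denominator separately.
  f(x) = 4 - 4·e^(-x^2)   ⇒   f'(x) = 8·x·e^(-x^2)
  g(x) = x^2   ⇒   g'(x) = 2·x
  lim(x→0) f'(x)/g'(x) = lim(x→0) (8·x·e^(-x^2))/(2·x)
  = 4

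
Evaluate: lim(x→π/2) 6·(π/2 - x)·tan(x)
This is a 0·∞ indeterminate form.

Rewrite 0·∞ as a quotient (0/0 or ∞/∞ form), then apply L'Hôpital's rule:
  lim(x→π/2) 6·(π/2 - x)·tan(x) = 6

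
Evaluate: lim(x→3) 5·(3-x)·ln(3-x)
This is a 0·∞ indeterminate form.

Rewrite 0·∞ as a quotient (0/0 or ∞/∞ form), then apply L'Hôpital's rule:
  lim(x→3) 5·(3-x)·ln(3-x) = 0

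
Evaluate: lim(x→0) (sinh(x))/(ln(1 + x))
This is a 0/0 indeterminate form.

Apply L'Hôpital's rule: differentiate numerator and denominator separately.
  f(x) = sinh(x)   ⇒   f'(x) = cosh(x)
  g(x) = ln(x + 1)   ⇒   g'(x) = 1/(x + 1)
  lim(x→0) f'(x)/g'(x) = lim(x→0) (cosh(x))/(1/(x + 1))
  = 1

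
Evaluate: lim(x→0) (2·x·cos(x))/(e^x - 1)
This is a 0/0 indeterminate form.

Apply L'Hôpital's rule: differentiate numerator and denominator separately.
  f(x) = 2·x·cos(x)   ⇒   f'(x) = -2·x·sin(x) + 2·cos(x)
  g(x) = e^(x) - 1   ⇒   g'(x) = e^(x)
  lim(x→0) f'(x)/g'(x) = lim(x→0) (-2·x·sin(x) + 2·cos(x))/(e^(x))
  = 2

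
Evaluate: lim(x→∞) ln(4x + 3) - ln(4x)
This is an ∞-∞ indeterminate form.

Combine fractions or rationalize to convert ∞-∞ to 0/0 form:
  lim(x→∞) ln(4x + 3) - ln(4x) = 0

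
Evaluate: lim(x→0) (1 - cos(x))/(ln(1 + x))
This is a 0/0 indeterminate form.

Apply L'Hôpital's rule: differentiate numerator and denominator separately.
  f(x) = 1 - cos(x)   ⇒   f'(x) = sin(x)
  g(x) = ln(x + 1)   ⇒   g'(x) = 1/(x + 1)
  lim(x→0) f'(x)/g'(x) = lim(x→0) (sin(x))/(1/(x + 1))
  = 0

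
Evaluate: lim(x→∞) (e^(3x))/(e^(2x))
This is an ∞/∞ indeterminate form.

Apply L'Hôpital's rule: differentiate numerator and denominator separately.
  f(x) = e^(3·x)   ⇒   f'(x) = 3·e^(3·x)
  g(x) = e^(2·x)   ⇒   g'(x) = 2·e^(2·x)
  lim(x→∞) f'(x)/g'(x) = lim(x→∞) (3·e^(3·x))/(2·e^(2·x))
  = ∞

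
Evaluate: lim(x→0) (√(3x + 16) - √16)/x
This is a standard limit.

Factor or rationalize the expression:
  lim(x→0) (√(3x + 16) - √16)/x = 3/8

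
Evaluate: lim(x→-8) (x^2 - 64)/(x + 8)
This is a standard limit.

Factor or rationalize the expression:
  lim(x→-8) (x^2 - 64)/(x + 8) = -16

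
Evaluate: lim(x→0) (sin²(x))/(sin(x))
This is a 0/0 indeterminate form.

Apply L'Hôpital's rule: differentiate numerator and denominator separately.
  f(x) = sin(x)^2   ⇒   f'(x) = 2·sin(x)·cos(x)
  g(x) = sin(x)   ⇒   g'(x) = cos(x)
  lim(x→0) f'(x)/g'(x) = lim(x→0) (2·sin(x)·cos(x))/(cos(x))
  = 0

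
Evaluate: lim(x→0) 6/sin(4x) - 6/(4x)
This is an ∞-∞ indeterminate form.

Combine fractions or rationalize to convert ∞-∞ to 0/0 form:
  lim(x→0) 6/sin(4x) - 6/(4x) = 0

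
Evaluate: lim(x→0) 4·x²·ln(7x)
This is a 0·∞ indeterminate form.

Rewrite 0·∞ as a quotient (0/0 or ∞/∞ form), then apply L'Hôpital's rule:
  lim(x→0) 4·x²·ln(7x) = 0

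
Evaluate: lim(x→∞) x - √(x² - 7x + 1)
This is an ∞-∞ indeterminate form.

Combine fractions or rationalize to convert ∞-∞ to 0/0 form:
  lim(x→∞) x - √(x² - 7x + 1) = 7/2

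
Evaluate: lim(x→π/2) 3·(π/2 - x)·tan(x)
This is a 0·∞ indeterminate form.

Rewrite 0·∞ as a quotient (0/0 or ∞/∞ form), then apply L'Hôpital's rule:
  lim(x→π/2) 3·(π/2 - x)·tan(x) = 3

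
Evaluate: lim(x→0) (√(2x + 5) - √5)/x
This is a standard limit.

Factor or rationalize the expression:
  lim(x→0) (√(2x + 5) - √5)/x = sqrt(5)/5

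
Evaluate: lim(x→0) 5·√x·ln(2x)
This is a 0·∞ indeterminate form.

Rewrite 0·∞ as a quotient (0/0 or ∞/∞ form), then apply L'Hôpital's rule:
  lim(x→0) 5·√x·ln(2x) = 0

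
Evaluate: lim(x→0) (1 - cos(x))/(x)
This is a 0/0 indeterminate form.

Apply L'Hôpital's rule: differentiate numerator and denominator separately.
  f(x) = 1 - cos(x)   ⇒   f'(x) = sin(x)
  g(x) = x   ⇒   g'(x) = 1
  lim(x→0) f'(x)/g'(x) = lim(x→0) (sin(x))/(1)
  = 0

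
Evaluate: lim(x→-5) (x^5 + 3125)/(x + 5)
This is a standard limit.

Factor or rationalize the expression:
  lim(x→-5) (x^5 + 3125)/(x + 5) = 3125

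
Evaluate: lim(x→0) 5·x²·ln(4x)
This is a 0·∞ indeterminate form.

Rewrite 0·∞ as a quotient (0/0 or ∞/∞ form), then apply L'Hôpital's rule:
  lim(x→0) 5·x²·ln(4x) = 0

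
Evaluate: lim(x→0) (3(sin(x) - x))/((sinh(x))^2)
This is a 0/0 indeterminate form.

Apply L'Hôpital's rule: differentiate numerator and denominator separately.
  f(x) = -3·x + 3·sin(x)   ⇒   f'(x) = 3·cos(x) - 3
  g(x) = sinh(x)^2   ⇒   g'(x) = 2·sinh(x)·cosh(x)
  lim(x→0) f'(x)/g'(x) = lim(x→0) (3·cos(x) - 3)/(2·sinh(x)·cosh(x))
  = 0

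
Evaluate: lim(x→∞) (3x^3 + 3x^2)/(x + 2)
This is an ∞/∞ indeterminate form.

Apply L'Hôpital's rule: differentiate numerator and denominator separately.
  f(x) = 3·x^3 + 3·x^2   ⇒   f'(x) = 9·x^2 + 6·x
  g(x) = x + 2   ⇒   g'(x) = 1
  lim(x→∞) f'(x)/g'(x) = lim(x→∞) (9·x^2 + 6·x)/(1)
  = ∞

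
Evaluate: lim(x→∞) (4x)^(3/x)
This is an exponential indeterminate form.

For exponential indeterminate forms, take the natural log:
  Let L = lim(x→∞) (4x)^(3/x)
  Then ln(L) = lim(x→∞) [exponent × ln(base)]
  Evaluate using L'Hôpital or standard limits, then exponentiate.
  L = 1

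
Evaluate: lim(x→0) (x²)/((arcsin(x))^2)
This is a 0/0 indeterminate form.

Apply L'Hôpital's rule: differentiate numerator and denominator separately.
  f(x) = x^2   ⇒   f'(x) = 2·x
  g(x) = asin(x)^2   ⇒   g'(x) = 2·asin(x)/sqrt(1 - x^2)
  lim(x→0) f'(x)/g'(x) = lim(x→0) (2·x)/(2·asin(x)/sqrt(1 - x^2))
  = 1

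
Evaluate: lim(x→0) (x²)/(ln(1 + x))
This is a 0/0 indeterminate form.

Apply L'Hôpital's rule: differentiate numerator and denominator separately.
  f(x) = x^2   ⇒   f'(x) = 2·x
  g(x) = ln(x + 1)   ⇒   g'(x) = 1/(x + 1)
  lim(x→0) f'(x)/g'(x) = lim(x→0) (2·x)/(1/(x + 1))
  = 0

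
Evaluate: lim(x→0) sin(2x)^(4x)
This is an exponential indeterminate form.

For exponential indeterminate forms, take the natural log:
  Let L = lim(x→0) sin(2x)^(4x)
  Then ln(L) = lim(x→0) [exponent × ln(base)]
  Evaluate using L'Hôpital or standard limits, then exponentiate.
  L = 1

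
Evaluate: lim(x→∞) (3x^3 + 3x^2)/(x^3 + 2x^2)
This is an ∞/∞ indeterminate form.

Apply L'Hôpital's rule: differentiate numerator and denominator separately.
  f(x) = 3·x^3 + 3·x^2   ⇒   f'(x) = 9·x^2 + 6·x
  g(x) = x^3 + 2·x^2   ⇒   g'(x) = 3·x^2 + 4·x
  lim(x→∞) f'(x)/g'(x) = lim(x→∞) (9·x^2 + 6·x)/(3·x^2 + 4·x)
  = 3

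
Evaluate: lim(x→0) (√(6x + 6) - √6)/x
This is a standard limit.

Factor or rationalize the expression:
  lim(x→0) (√(6x + 6) - √6)/x = sqrt(6)/2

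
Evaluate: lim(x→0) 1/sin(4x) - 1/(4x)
This is an ∞-∞ indeterminate form.

Combine fractions or rationalize to convert ∞-∞ to 0/0 form:
  lim(x→0) 1/sin(4x) - 1/(4x) = 0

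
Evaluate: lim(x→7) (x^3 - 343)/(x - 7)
This is a standard limit.

Factor or rationalize the expression:
  lim(x→7) (x^3 - 343)/(x - 7) = 147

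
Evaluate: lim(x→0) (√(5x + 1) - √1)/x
This is a standard limit.

Factor or rationalize the expression:
  lim(x→0) (√(5x + 1) - √1)/x = 5/2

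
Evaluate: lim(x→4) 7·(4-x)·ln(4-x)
This is a 0·∞ indeterminate form.

Rewrite 0·∞ as a quotient (0/0 or ∞/∞ form), then apply L'Hôpital's rule:
  lim(x→4) 7·(4-x)·ln(4-x) = 0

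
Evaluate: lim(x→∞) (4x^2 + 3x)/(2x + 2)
This is an ∞/∞ indeterminate form.

Apply L'Hôpital's rule: differentiate numerator and denominator separately.
  f(x) = 4·x^2 + 3·x   ⇒   f'(x) = 8·x + 3
  g(x) = 2·x + 2   ⇒   g'(x) = 2
  lim(x→∞) f'(x)/g'(x) = lim(x→∞) (8·x + 3)/(2)
  = ∞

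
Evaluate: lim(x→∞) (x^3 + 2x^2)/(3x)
This is an ∞/∞ indeterminate form.

Apply L'Hôpital's rule: differentiate numerator and denominator separately.
  f(x) = x^3 + 2·x^2   ⇒   f'(x) = 3·x^2 + 4·x
  g(x) = 3·x   ⇒   g'(x) = 3
  lim(x→∞) f'(x)/g'(x) = lim(x→∞) (3·x^2 + 4·x)/(3)
  = ∞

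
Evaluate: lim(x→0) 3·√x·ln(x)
This is a 0·∞ indeterminate form.

Rewrite 0·∞ as a quotient (0/0 or ∞/∞ form), then apply L'Hôpital's rule:
  lim(x→0) 3·√x·ln(x) = 0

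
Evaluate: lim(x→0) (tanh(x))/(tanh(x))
This is a 0/0 indeterminate form.

Apply L'Hôpital's rule: differentiate numerator and denominator separately.
  f(x) = tanh(x)   ⇒   f'(x) = 1 - tanh(x)^2
  g(x) = tanh(x)   ⇒   g'(x) = 1 - tanh(x)^2
  lim(x→0) f'(x)/g'(x) = lim(x→0) (1 - tanh(x)^2)/(1 - tanh(x)^2)
  = 1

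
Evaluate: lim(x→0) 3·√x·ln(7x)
This is a 0·∞ indeterminate form.

Rewrite 0·∞ as a quotient (0/0 or ∞/∞ form), then apply L'Hôpital's rule:
  lim(x→0) 3·√x·ln(7x) = 0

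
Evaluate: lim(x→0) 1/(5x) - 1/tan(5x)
This is an ∞-∞ indeterminate form.

Combine fractions or rationalize to convert ∞-∞ to 0/0 form:
  lim(x→0) 1/(5x) - 1/tan(5x) = 0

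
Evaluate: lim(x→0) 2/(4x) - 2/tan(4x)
This is an ∞-∞ indeterminate form.

Combine fractions or rationalize to convert ∞-∞ to 0/0 form:
  lim(x→0) 2/(4x) - 2/tan(4x) = 0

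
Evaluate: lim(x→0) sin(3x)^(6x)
This is an exponential indeterminate form.

For exponential indeterminate forms, take the natural log:
  Let L = lim(x→0) sin(3x)^(6x)
  Then ln(L) = lim(x→0) [exponent × ln(base)]
  Evaluate using L'Hôpital or standard limits, then exponentiate.
  L = 1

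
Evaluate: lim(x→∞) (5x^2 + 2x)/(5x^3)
This is an ∞/∞ indeterminate form.

Apply L'Hôpital's rule: differentiate numerator and denominator separately.
  f(x) = 5·x^2 + 2·x   ⇒   f'(x) = 10·x + 2
  g(x) = 5·x^3   ⇒   g'(x) = 15·x^2
  lim(x→∞) f'(x)/g'(x) = lim(x→∞) (10·x + 2)/(15·x^2)
  = 0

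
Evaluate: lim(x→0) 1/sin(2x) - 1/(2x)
This is an ∞-∞ indeterminate form.

Combine fractions or rationalize to convert ∞-∞ to 0/0 form:
  lim(x→0) 1/sin(2x) - 1/(2x) = 0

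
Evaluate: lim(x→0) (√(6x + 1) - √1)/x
This is a standard limit.

Factor or rationalize the expression:
  lim(x→0) (√(6x + 1) - √1)/x = 3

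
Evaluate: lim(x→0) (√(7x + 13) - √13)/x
This is a standard limit.

Factor or rationalize the expression:
  lim(x→0) (√(7x + 13) - √13)/x = 7·sqrt(13)/26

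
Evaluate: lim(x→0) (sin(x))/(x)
This is a 0/0 indeterminate form.

Apply L'Hôpital's rule: differentiate numerator and denominator separately.
  f(x) = sin(x)   ⇒   f'(x) = cos(x)
  g(x) = x   ⇒   g'(x) = 1
  lim(x→0) f'(x)/g'(x) = lim(x→0) (cos(x))/(1)
  = 1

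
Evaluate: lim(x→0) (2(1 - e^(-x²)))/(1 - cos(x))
This is a 0/0 indeterminate form.

Apply L'Hôpital's rule: differentiate numerator and denominator separately.
  f(x) = 2 - 2·e^(-x^2)   ⇒   f'(x) = 4·x·e^(-x^2)
  g(x) = 1 - cos(x)   ⇒   g'(x) = sin(x)
  lim(x→0) f'(x)/g'(x) = lim(x→0) (4·x·e^(-x^2))/(sin(x))
  = 4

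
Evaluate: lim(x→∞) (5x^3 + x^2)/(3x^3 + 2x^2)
This is an ∞/∞ indeterminate form.

Apply L'Hôpital's rule: differentiate numerator and denominator separately.
  f(x) = 5·x^3 + x^2   ⇒   f'(x) = 15·x^2 + 2·x
  g(x) = 3·x^3 + 2·x^2   ⇒   g'(x) = 9·x^2 + 4·x
  lim(x→∞) f'(x)/g'(x) = lim(x→∞) (15·x^2 + 2·x)/(9·x^2 + 4·x)
  = 5/3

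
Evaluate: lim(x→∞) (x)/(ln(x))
This is an ∞/∞ indeterminate form.

Apply L'Hôpital's rule: differentiate numerator and denominator separately.
  f(x) = x   ⇒   f'(x) = 1
  g(x) = ln(x)   ⇒   g'(x) = 1/x
  lim(x→∞) f'(x)/g'(x) = lim(x→∞) (1)/(1/x)
  = ∞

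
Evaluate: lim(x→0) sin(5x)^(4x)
This is an exponential indeterminate form.

For exponential indeterminate forms, take the natural log:
  Let L = lim(x→0) sin(5x)^(4x)
  Then ln(L) = lim(x→0) [exponent × ln(base)]
  Evaluate using L'Hôpital or standard limits, then exponentiate.
  L = 1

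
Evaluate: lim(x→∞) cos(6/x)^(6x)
This is an exponential indeterminate form.

For exponential indeterminate forms, take the natural log:
  Let L = lim(x→∞) cos(6/x)^(6x)
  Then ln(L) = lim(x→∞) [exponent × ln(base)]
  Evaluate using L'Hôpital or standard limits, then exponentiate.
  L = 1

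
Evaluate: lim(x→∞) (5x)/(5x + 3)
This is an ∞/∞ indeterminate form.

Apply L'Hôpital's rule: differentiate numerator and denominator separately.
  f(x) = 5·x   ⇒   f'(x) = 5
  g(x) = 5·x + 3   ⇒   g'(x) = 5
  lim(x→∞) f'(x)/g'(x) = lim(x→∞) (5)/(5)
  = 1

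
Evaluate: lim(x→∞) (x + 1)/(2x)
This is an ∞/∞ indeterminate form.

Apply L'Hôpital's rule: differentiate numerator and denominator separately.
  f(x) = x + 1   ⇒   f'(x) = 1
  g(x) = 2·x   ⇒   g'(x) = 2
  lim(x→∞) f'(x)/g'(x) = lim(x→∞) (1)/(2)
  = 1/2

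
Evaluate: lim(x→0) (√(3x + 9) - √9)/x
This is a standard limit.

Factor or rationalize the expression:
  lim(x→0) (√(3x + 9) - √9)/x = 1/2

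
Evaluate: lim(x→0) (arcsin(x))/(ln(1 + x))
This is a 0/0 indeterminate form.

Apply L'Hôpital's rule: differentiate numerator and denominator separately.
  f(x) = asin(x)   ⇒   f'(x) = 1/sqrt(1 - x^2)
  g(x) = ln(x + 1)   ⇒   g'(x) = 1/(x + 1)
  lim(x→0) f'(x)/g'(x) = lim(x→0) (1/sqrt(1 - x^2))/(1/(x + 1))
  = 1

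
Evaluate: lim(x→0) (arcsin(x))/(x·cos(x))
This is a 0/0 indeterminate form.

Apply L'Hôpital's rule: differentiate numerator and denominator separately.
  f(x) = asin(x)   ⇒   f'(x) = 1/sqrt(1 - x^2)
  g(x) = x·cos(x)   ⇒   g'(x) = -x·sin(x) + cos(x)
  lim(x→0) f'(x)/g'(x) = lim(x→0) (1/sqrt(1 - x^2))/(-x·sin(x) + cos(x))
  = 1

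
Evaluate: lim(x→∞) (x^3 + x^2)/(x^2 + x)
This is an ∞/∞ indeterminate form.

Apply L'Hôpital's rule: differentiate numerator and denominator separately.
  f(x) = x^3 + x^2   ⇒   f'(x) = 3·x^2 + 2·x
  g(x) = x^2 + x   ⇒   g'(x) = 2·x + 1
  lim(x→∞) f'(x)/g'(x) = lim(x→∞) (3·x^2 + 2·x)/(2·x + 1)
  = ∞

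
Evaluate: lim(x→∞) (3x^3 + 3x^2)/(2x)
This is an ∞/∞ indeterminate form.

Apply L'Hôpital's rule: differentiate numerator and denominator separately.
  f(x) = 3·x^3 + 3·x^2   ⇒   f'(x) = 9·x^2 + 6·x
  g(x) = 2·x   ⇒   g'(x) = 2
  lim(x→∞) f'(x)/g'(x) = lim(x→∞) (9·x^2 + 6·x)/(2)
  = ∞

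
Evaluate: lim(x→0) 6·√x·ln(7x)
This is a 0·∞ indeterminate form.

Rewrite 0·∞ as a quotient (0/0 or ∞/∞ form), then apply L'Hôpital's rule:
  lim(x→0) 6·√x·ln(7x) = 0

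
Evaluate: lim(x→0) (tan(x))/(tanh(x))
This is a 0/0 indeterminate form.

Apply L'Hôpital's rule: differentiate numerator and denominator separately.
  f(x) = tan(x)   ⇒   f'(x) = tan(x)^2 + 1
  g(x) = tanh(x)   ⇒   g'(x) = 1 - tanh(x)^2
  lim(x→0) f'(x)/g'(x) = lim(x→0) (tan(x)^2 + 1)/(1 - tanh(x)^2)
  = 1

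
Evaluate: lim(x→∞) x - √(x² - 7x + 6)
This is an ∞-∞ indeterminate form.

Combine fractions or rationalize to convert ∞-∞ to 0/0 form:
  lim(x→∞) x - √(x² - 7x + 6) = 7/2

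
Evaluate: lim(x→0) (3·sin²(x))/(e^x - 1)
This is a 0/0 indeterminate form.

Apply L'Hôpital's rule: differentiate numerator and denominator separately.
  f(x) = 3·sin(x)^2   ⇒   f'(x) = 6·sin(x)·cos(x)
  g(x) = e^(x) - 1   ⇒   g'(x) = e^(x)
  lim(x→0) f'(x)/g'(x) = lim(x→0) (6·sin(x)·cos(x))/(e^(x))
  = 0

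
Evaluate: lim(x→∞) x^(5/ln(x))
This is an exponential indeterminate form.

For exponential indeterminate forms, take the natural log:
  Let L = lim(x→∞) x^(5/ln(x))
  Then ln(L) = lim(x→∞) [exponent × ln(base)]
  Evaluate using L'Hôpital or standard limits, then exponentiate.
  L = e^(5)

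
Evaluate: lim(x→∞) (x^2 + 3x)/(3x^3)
This is an ∞/∞ indeterminate form.

Apply L'Hôpital's rule: differentiate numerator and denominator separately.
  f(x) = x^2 + 3·x   ⇒   f'(x) = 2·x + 3
  g(x) = 3·x^3   ⇒   g'(x) = 9·x^2
  lim(x→∞) f'(x)/g'(x) = lim(x→∞) (2·x + 3)/(9·x^2)
  = 0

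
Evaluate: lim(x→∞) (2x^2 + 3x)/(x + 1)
This is an ∞/∞ indeterminate form.

Apply L'Hôpital's rule: differentiate numerator and denominator separately.
  f(x) = 2·x^2 + 3·x   ⇒   f'(x) = 4·x + 3
  g(x) = x + 1   ⇒   g'(x) = 1
  lim(x→∞) f'(x)/g'(x) = lim(x→∞) (4·x + 3)/(1)
  = ∞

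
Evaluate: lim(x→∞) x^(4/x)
This is an exponential indeterminate form.

For exponential indeterminate forms, take the natural log:
  Let L = lim(x→∞) x^(4/x)
  Then ln(L) = lim(x→∞) [exponent × ln(base)]
  Evaluate using L'Hôpital or standard limits, then exponentiate.
  L = 1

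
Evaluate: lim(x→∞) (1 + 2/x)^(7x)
This is an exponential indeterminate form.

For exponential indeterminate forms, take the natural log:
  Let L = lim(x→∞) (1 + 2/x)^(7x)
  Then ln(L) = lim(x→∞) [exponent × ln(base)]
  Evaluate using L'Hôpital or standard limits, then exponentiate.
  L = e^(14)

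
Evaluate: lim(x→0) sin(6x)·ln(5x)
This is a 0·∞ indeterminate form.

Rewrite 0·∞ as a quotient (0/0 or ∞/∞ form), then apply L'Hôpital's rule:
  lim(x→0) sin(6x)·ln(5x) = 0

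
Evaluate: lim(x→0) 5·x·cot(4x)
This is a 0·∞ indeterminate form.

Rewrite 0·∞ as a quotient (0/0 or ∞/∞ form), then apply L'Hôpital's rule:
  lim(x→0) 5·x·cot(4x) = 5/4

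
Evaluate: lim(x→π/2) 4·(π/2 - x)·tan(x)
This is a 0·∞ indeterminate form.

Rewrite 0·∞ as a quotient (0/0 or ∞/∞ form), then apply L'Hôpital's rule:
  lim(x→π/2) 4·(π/2 - x)·tan(x) = 4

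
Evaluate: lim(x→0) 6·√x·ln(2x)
This is a 0·∞ indeterminate form.

Rewrite 0·∞ as a quotient (0/0 or ∞/∞ form), then apply L'Hôpital's rule:
  lim(x→0) 6·√x·ln(2x) = 0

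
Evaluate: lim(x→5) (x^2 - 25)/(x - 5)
This is a standard limit.

Factor or rationalize the expression:
  lim(x→5) (x^2 - 25)/(x - 5) = 10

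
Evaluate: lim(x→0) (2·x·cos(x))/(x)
This is a 0/0 indeterminate form.

Apply L'Hôpital's rule: differentiate numerator and denominator separately.
  f(x) = 2·x·cos(x)   ⇒   f'(x) = -2·x·sin(x) + 2·cos(x)
  g(x) = x   ⇒   g'(x) = 1
  lim(x→0) f'(x)/g'(x) = lim(x→0) (-2·x·sin(x) + 2·cos(x))/(1)
  = 2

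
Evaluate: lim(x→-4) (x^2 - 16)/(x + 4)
This is a standard limit.

Factor or rationalize the expression:
  lim(x→-4) (x^2 - 16)/(x + 4) = -8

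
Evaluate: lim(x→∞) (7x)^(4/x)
This is an exponential indeterminate form.

For exponential indeterminate forms, take the natural log:
  Let L = lim(x→∞) (7x)^(4/x)
  Then ln(L) = lim(x→∞) [exponent × ln(base)]
  Evaluate using L'Hôpital or standard limits, then exponentiate.
  L = 1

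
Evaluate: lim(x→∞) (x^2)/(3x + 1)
This is an ∞/∞ indeterminate form.

Apply L'Hôpital's rule: differentiate numerator and denominator separately.
  f(x) = x^2   ⇒   f'(x) = 2·x
  g(x) = 3·x + 1   ⇒   g'(x) = 3
  lim(x→∞) f'(x)/g'(x) = lim(x→∞) (2·x)/(3)
  = ∞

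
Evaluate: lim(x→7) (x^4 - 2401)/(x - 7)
This is a standard limit.

Factor or rationalize the expression:
  lim(x→7) (x^4 - 2401)/(x - 7) = 1372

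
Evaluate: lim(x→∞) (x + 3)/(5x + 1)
This is an ∞/∞ indeterminate form.

Apply L'Hôpital's rule: differentiate numerator and denominator separately.
  f(x) = x + 3   ⇒   f'(x) = 1
  g(x) = 5·x + 1   ⇒   g'(x) = 5
  lim(x→∞) f'(x)/g'(x) = lim(x→∞) (1)/(5)
  = 1/5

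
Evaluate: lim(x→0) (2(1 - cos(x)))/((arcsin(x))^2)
This is a 0/0 indeterminate form.

Apply L'Hôpital's rule: differentiate numerator and denominator separately.
  f(x) = 2 - 2·cos(x)   ⇒   f'(x) = 2·sin(x)
  g(x) = asin(x)^2   ⇒   g'(x) = 2·asin(x)/sqrt(1 - x^2)
  lim(x→0) f'(x)/g'(x) = lim(x→0) (2·sin(x))/(2·asin(x)/sqrt(1 - x^2))
  = 1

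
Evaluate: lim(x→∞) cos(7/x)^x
This is an exponential indeterminate form.

For exponential indeterminate forms, take the natural log:
  Let L = lim(x→∞) cos(7/x)^x
  Then ln(L) = lim(x→∞) [exponent × ln(base)]
  Evaluate using L'Hôpital or standard limits, then exponentiate.
  L = 1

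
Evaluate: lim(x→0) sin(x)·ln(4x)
This is a 0·∞ indeterminate form.

Rewrite 0·∞ as a quotient (0/0 or ∞/∞ form), then apply L'Hôpital's rule:
  lim(x→0) sin(x)·ln(4x) = 0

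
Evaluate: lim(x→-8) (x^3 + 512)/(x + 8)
This is a standard limit.

Factor or rationalize the expression:
  lim(x→-8) (x^3 + 512)/(x + 8) = 192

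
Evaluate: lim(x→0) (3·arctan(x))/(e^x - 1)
This is a 0/0 indeterminate form.

Apply L'Hôpital's rule: differentiate numerator and denominator separately.
  f(x) = 3·atan(x)   ⇒   f'(x) = 3/(x^2 + 1)
  g(x) = e^(x) - 1   ⇒   g'(x) = e^(x)
  lim(x→0) f'(x)/g'(x) = lim(x→0) (3/(x^2 + 1))/(e^(x))
  = 3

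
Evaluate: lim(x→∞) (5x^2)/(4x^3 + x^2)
This is an ∞/∞ indeterminate form.

Apply L'Hôpital's rule: differentiate numerator and denominator separately.
  f(x) = 5·x^2   ⇒   f'(x) = 10·x
  g(x) = 4·x^3 + x^2   ⇒   g'(x) = 12·x^2 + 2·x
  lim(x→∞) f'(x)/g'(x) = lim(x→∞) (10·x)/(12·x^2 + 2·x)
  = 0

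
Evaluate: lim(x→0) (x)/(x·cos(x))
This is a 0/0 indeterminate form.

Apply L'Hôpital's rule: differentiate numerator and denominator separately.
  f(x) = x   ⇒   f'(x) = 1
  g(x) = x·cos(x)   ⇒   g'(x) = -x·sin(x) + cos(x)
  lim(x→0) f'(x)/g'(x) = lim(x→0) (1)/(-x·sin(x) + cos(x))
  = 1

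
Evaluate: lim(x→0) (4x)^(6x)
This is an exponential indeterminate form.

For exponential indeterminate forms, take the natural log:
  Let L = lim(x→0) (4x)^(6x)
  Then ln(L) = lim(x→0) [exponent × ln(base)]
  Evaluate using L'Hôpital or standard limits, then exponentiate.
  L = 1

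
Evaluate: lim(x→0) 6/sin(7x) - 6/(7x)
This is an ∞-∞ indeterminate form.

Combine fractions or rationalize to convert ∞-∞ to 0/0 form:
  lim(x→0) 6/sin(7x) - 6/(7x) = 0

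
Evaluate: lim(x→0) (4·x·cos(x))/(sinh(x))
This is a 0/0 indeterminate form.

Apply L'Hôpital's rule: differentiate numerator and denominator separately.
  f(x) = 4·x·cos(x)   ⇒   f'(x) = -4·x·sin(x) + 4·cos(x)
  g(x) = sinh(x)   ⇒   g'(x) = cosh(x)
  lim(x→0) f'(x)/g'(x) = lim(x→0) (-4·x·sin(x) + 4·cos(x))/(cosh(x))
  = 4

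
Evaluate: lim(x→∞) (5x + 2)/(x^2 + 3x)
This is an ∞/∞ indeterminate form.

Apply L'Hôpital's rule: differentiate numerator and denominator separately.
  f(x) = 5·x + 2   ⇒   f'(x) = 5
  g(x) = x^2 + 3·x   ⇒   g'(x) = 2·x + 3
  lim(x→∞) f'(x)/g'(x) = lim(x→∞) (5)/(2·x + 3)
  = 0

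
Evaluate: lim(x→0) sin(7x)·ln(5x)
This is a 0·∞ indeterminate form.

Rewrite 0·∞ as a quotient (0/0 or ∞/∞ form), then apply L'Hôpital's rule:
  lim(x→0) sin(7x)·ln(5x) = 0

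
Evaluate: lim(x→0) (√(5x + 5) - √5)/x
This is a standard limit.

Factor or rationalize the expression:
  lim(x→0) (√(5x + 5) - √5)/x = sqrt(5)/2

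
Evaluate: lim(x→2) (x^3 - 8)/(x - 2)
This is a standard limit.

Factor or rationalize the expression:
  lim(x→2) (x^3 - 8)/(x - 2) = 12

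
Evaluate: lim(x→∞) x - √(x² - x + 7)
This is an ∞-∞ indeterminate form.

Combine fractions or rationalize to convert ∞-∞ to 0/0 form:
  lim(x→∞) x - √(x² - x + 7) = 1/2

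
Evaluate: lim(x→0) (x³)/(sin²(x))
This is a 0/0 indeterminate form.

Apply L'Hôpital's rule: differentiate numerator and denominator separately.
  f(x) = x^3   ⇒   f'(x) = 3·x^2
  g(x) = sin(x)^2   ⇒   g'(x) = 2·sin(x)·cos(x)
  lim(x→0) f'(x)/g'(x) = lim(x→0) (3·x^2)/(2·sin(x)·cos(x))
  = 0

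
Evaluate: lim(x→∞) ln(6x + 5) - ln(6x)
This is an ∞-∞ indeterminate form.

Combine fractions or rationalize to convert ∞-∞ to 0/0 form:
  lim(x→∞) ln(6x + 5) - ln(6x) = 0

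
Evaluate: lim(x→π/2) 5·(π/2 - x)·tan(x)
This is a 0·∞ indeterminate form.

Rewrite 0·∞ as a quotient (0/0 or ∞/∞ form), then apply L'Hôpital's rule:
  lim(x→π/2) 5·(π/2 - x)·tan(x) = 5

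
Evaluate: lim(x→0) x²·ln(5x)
This is a 0·∞ indeterminate form.

Rewrite 0·∞ as a quotient (0/0 or ∞/∞ form), then apply L'Hôpital's rule:
  lim(x→0) x²·ln(5x) = 0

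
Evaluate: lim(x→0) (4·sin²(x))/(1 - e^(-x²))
This is a 0/0 indeterminate form.

Apply L'Hôpital's rule: differentiate numerator and denominator separately.
  f(x) = 4·sin(x)^2   ⇒   f'(x) = 8·sin(x)·cos(x)
  g(x) = 1 - e^(-x^2)   ⇒   g'(x) = 2·x·e^(-x^2)
  lim(x→0) f'(x)/g'(x) = lim(x→0) (8·sin(x)·cos(x))/(2·x·e^(-x^2))
  = 4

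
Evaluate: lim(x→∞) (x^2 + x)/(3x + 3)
This is an ∞/∞ indeterminate form.

Apply L'Hôpital's rule: differentiate numerator and denominator separately.
  f(x) = x^2 + x   ⇒   f'(x) = 2·x + 1
  g(x) = 3·x + 3   ⇒   g'(x) = 3
  lim(x→∞) f'(x)/g'(x) = lim(x→∞) (2·x + 1)/(3)
  = ∞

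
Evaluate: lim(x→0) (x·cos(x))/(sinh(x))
This is a 0/0 indeterminate form.

Apply L'Hôpital's rule: differentiate numerator and denominator separately.
  f(x) = x·cos(x)   ⇒   f'(x) = -x·sin(x) + cos(x)
  g(x) = sinh(x)   ⇒   g'(x) = cosh(x)
  lim(x→0) f'(x)/g'(x) = lim(x→0) (-x·sin(x) + cos(x))/(cosh(x))
  = 1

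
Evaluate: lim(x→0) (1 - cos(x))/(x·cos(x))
This is a 0/0 indeterminate form.

Apply L'Hôpital's rule: differentiate numerator and denominator separately.
  f(x) = 1 - cos(x)   ⇒   f'(x) = sin(x)
  g(x) = x·cos(x)   ⇒   g'(x) = -x·sin(x) + cos(x)
  lim(x→0) f'(x)/g'(x) = lim(x→0) (sin(x))/(-x·sin(x) + cos(x))
  = 0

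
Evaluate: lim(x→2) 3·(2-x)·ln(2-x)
This is a 0·∞ indeterminate form.

Rewrite 0·∞ as a quotient (0/0 or ∞/∞ form), then apply L'Hôpital's rule:
  lim(x→2) 3·(2-x)·ln(2-x) = 0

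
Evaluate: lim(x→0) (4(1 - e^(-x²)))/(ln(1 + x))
This is a 0/0 indeterminate form.

Apply L'Hôpital's rule: differentiate numerator and denominator separately.
  f(x) = 4 - 4·e^(-x^2)   ⇒   f'(x) = 8·x·e^(-x^2)
  g(x) = ln(x + 1)   ⇒   g'(x) = 1/(x + 1)
  lim(x→0) f'(x)/g'(x) = lim(x→0) (8·x·e^(-x^2))/(1/(x + 1))
  = 0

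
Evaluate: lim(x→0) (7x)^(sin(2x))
This is an exponential indeterminate form.

For exponential indeterminate forms, take the natural log:
  Let L = lim(x→0) (7x)^(sin(2x))
  Then ln(L) = lim(x→0) [exponent × ln(base)]
  Evaluate using L'Hôpital or standard limits, then exponentiate.
  L = 1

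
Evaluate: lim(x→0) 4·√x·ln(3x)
This is a 0·∞ indeterminate form.

Rewrite 0·∞ as a quotient (0/0 or ∞/∞ form), then apply L'Hôpital's rule:
  lim(x→0) 4·√x·ln(3x) = 0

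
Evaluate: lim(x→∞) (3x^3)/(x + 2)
This is an ∞/∞ indeterminate form.

Apply L'Hôpital's rule: differentiate numerator and denominator separately.
  f(x) = 3·x^3   ⇒   f'(x) = 9·x^2
  g(x) = x + 2   ⇒   g'(x) = 1
  lim(x→∞) f'(x)/g'(x) = lim(x→∞) (9·x^2)/(1)
  = ∞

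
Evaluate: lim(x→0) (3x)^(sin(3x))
This is an exponential indeterminate form.

For exponential indeterminate forms, take the natural log:
  Let L = lim(x→0) (3x)^(sin(3x))
  Then ln(L) = lim(x→0) [exponent × ln(base)]
  Evaluate using L'Hôpital or standard limits, then exponentiate.
  L = 1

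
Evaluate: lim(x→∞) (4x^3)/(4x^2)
This is an ∞/∞ indeterminate form.

Apply L'Hôpital's rule: differentiate numerator and denominator separately.
  f(x) = 4·x^3   ⇒   f'(x) = 12·x^2
  g(x) = 4·x^2   ⇒   g'(x) = 8·x
  lim(x→∞) f'(x)/g'(x) = lim(x→∞) (12·x^2)/(8·x)
  = ∞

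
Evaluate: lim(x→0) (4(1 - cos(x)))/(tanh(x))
This is a 0/0 indeterminate form.

Apply L'Hôpital's rule: differentiate numerator and denominator separately.
  f(x) = 4 - 4·cos(x)   ⇒   f'(x) = 4·sin(x)
  g(x) = tanh(x)   ⇒   g'(x) = 1 - tanh(x)^2
  lim(x→0) f'(x)/g'(x) = lim(x→0) (4·sin(x))/(1 - tanh(x)^2)
  = 0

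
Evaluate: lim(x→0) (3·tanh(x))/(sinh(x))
This is a 0/0 indeterminate form.

Apply L'Hôpital's rule: differentiate numerator and denominator separately.
  f(x) = 3·tanh(x)   ⇒   f'(x) = 3 - 3·tanh(x)^2
  g(x) = sinh(x)   ⇒   g'(x) = cosh(x)
  lim(x→0) f'(x)/g'(x) = lim(x→0) (3 - 3·tanh(x)^2)/(cosh(x))
  = 3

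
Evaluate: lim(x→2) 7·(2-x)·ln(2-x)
This is a 0·∞ indeterminate form.

Rewrite 0·∞ as a quotient (0/0 or ∞/∞ form), then apply L'Hôpital's rule:
  lim(x→2) 7·(2-x)·ln(2-x) = 0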